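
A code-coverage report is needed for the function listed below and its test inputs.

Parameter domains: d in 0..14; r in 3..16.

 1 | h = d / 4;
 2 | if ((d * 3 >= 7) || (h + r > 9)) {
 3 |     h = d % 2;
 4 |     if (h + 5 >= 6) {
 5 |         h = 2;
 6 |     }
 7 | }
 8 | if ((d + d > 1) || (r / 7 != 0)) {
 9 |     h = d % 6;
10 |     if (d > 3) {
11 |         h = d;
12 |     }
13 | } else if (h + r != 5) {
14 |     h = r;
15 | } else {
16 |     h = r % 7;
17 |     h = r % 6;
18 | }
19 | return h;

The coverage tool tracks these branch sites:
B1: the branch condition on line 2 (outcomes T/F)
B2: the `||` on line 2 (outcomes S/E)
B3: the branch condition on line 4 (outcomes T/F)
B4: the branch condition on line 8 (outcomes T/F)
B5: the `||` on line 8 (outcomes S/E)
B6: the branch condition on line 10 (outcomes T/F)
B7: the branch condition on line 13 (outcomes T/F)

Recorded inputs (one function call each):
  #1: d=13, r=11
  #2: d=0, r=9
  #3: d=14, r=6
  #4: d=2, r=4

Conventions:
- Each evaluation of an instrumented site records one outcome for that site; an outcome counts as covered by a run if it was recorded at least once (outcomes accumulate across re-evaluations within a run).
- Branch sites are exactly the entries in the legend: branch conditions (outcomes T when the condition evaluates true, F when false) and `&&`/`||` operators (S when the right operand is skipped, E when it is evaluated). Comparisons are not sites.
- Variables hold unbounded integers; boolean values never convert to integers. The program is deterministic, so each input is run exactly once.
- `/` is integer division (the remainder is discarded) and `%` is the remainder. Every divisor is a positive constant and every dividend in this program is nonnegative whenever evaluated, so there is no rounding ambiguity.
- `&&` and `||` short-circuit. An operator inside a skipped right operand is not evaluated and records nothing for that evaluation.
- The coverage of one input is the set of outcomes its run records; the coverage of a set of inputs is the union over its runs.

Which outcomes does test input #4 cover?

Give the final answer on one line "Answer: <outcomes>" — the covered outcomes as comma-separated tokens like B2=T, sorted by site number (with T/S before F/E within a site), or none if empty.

Event log for input #4 (d=2, r=4):
  B2->E, B1->F, B5->S, B4->T, B6->F
distinct outcomes covered: B1=F, B2=E, B4=T, B5=S, B6=F

Answer: B1=F, B2=E, B4=T, B5=S, B6=F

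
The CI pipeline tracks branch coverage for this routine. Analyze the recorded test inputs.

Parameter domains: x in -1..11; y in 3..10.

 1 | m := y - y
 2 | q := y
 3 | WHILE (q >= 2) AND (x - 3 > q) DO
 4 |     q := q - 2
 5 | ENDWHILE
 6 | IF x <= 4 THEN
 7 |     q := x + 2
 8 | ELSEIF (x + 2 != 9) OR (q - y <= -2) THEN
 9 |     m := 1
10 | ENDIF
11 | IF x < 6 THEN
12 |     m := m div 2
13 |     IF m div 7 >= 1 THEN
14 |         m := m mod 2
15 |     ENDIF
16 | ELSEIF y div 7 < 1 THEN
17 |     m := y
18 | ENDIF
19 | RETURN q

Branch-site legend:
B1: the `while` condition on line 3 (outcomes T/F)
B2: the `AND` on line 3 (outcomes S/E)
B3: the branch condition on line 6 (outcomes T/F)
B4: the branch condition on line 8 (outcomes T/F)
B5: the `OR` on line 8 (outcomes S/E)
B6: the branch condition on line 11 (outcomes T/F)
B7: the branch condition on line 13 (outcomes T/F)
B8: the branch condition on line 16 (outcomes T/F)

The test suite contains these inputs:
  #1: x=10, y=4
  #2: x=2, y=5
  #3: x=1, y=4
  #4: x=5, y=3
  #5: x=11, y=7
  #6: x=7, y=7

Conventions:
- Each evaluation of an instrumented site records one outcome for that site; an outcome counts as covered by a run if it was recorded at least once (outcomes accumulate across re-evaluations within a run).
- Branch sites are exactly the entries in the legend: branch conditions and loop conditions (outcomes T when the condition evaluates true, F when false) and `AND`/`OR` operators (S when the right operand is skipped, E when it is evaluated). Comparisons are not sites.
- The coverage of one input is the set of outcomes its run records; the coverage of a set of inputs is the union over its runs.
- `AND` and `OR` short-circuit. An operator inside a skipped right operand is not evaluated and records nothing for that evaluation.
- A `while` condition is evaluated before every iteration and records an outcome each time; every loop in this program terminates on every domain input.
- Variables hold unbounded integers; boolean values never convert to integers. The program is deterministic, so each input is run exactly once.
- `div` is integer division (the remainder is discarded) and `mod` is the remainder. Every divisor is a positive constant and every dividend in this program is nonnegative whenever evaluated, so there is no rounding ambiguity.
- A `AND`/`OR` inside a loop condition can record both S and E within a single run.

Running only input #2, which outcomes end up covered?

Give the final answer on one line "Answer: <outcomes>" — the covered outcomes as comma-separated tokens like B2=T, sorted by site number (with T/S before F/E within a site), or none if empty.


Simulating input #2 (x=2, y=5) step by step:
  B2->E, B1->F, B3->T, B6->T, B7->F
collecting distinct outcomes: B1=F, B2=E, B3=T, B6=T, B7=F
Answer: B1=F, B2=E, B3=T, B6=T, B7=F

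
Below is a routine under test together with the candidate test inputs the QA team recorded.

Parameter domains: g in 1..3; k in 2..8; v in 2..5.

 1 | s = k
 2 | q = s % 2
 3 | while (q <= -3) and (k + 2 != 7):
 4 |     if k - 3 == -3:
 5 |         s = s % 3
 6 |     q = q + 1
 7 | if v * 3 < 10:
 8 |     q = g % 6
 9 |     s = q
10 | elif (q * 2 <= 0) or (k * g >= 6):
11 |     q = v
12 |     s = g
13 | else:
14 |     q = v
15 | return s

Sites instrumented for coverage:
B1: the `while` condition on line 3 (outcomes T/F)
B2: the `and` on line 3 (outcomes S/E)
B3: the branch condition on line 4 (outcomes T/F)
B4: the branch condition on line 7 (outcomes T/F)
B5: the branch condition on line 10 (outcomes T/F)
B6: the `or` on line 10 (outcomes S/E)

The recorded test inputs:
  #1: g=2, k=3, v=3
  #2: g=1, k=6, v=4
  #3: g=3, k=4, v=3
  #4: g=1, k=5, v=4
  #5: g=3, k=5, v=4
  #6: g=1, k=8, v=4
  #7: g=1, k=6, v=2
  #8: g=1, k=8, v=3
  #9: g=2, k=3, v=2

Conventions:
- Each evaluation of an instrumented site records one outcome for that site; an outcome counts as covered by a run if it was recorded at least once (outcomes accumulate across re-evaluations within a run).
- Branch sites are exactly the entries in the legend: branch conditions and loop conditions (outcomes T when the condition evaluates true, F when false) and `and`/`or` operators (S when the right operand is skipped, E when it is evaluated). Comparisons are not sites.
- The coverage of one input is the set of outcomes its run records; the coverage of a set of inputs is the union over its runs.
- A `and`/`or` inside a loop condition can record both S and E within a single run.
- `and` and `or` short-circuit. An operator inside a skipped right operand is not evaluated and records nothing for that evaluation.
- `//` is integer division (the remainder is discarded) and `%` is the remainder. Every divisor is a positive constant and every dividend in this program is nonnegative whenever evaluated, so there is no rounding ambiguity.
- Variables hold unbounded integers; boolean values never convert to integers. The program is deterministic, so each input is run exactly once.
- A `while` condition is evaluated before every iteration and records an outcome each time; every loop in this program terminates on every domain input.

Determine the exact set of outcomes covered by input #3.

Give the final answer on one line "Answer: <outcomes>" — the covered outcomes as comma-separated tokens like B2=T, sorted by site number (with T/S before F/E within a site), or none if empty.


Simulating input #3 (g=3, k=4, v=3) step by step:
  B2->S, B1->F, B4->T
as a set, this run covers: B1=F, B2=S, B4=T
Answer: B1=F, B2=S, B4=T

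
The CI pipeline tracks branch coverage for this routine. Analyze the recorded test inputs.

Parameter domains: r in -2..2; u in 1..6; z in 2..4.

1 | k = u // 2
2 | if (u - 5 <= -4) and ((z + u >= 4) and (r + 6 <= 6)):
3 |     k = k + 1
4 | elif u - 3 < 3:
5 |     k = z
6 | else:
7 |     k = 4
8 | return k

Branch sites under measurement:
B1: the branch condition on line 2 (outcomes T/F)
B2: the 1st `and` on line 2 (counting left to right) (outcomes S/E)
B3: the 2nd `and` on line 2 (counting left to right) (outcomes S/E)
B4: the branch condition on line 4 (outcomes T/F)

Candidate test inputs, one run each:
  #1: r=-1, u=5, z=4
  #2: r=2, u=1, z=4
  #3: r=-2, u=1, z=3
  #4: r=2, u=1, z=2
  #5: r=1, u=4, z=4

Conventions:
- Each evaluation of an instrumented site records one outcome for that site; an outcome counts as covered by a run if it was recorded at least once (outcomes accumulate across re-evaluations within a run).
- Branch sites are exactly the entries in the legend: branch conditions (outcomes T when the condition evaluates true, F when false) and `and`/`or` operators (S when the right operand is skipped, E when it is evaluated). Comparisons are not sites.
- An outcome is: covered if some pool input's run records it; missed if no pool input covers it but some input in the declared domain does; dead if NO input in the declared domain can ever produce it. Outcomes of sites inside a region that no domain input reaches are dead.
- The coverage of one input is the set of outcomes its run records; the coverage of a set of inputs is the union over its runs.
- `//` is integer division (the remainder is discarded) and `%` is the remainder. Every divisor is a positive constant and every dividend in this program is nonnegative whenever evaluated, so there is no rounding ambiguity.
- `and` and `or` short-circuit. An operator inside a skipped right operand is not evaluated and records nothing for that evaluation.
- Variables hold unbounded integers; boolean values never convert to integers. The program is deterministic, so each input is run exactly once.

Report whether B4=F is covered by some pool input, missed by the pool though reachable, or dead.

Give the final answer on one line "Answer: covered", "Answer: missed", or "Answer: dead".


no pool input records B4=F
but domain input (r=-2, u=6, z=2) does record it -> reachable, so missed
Answer: missed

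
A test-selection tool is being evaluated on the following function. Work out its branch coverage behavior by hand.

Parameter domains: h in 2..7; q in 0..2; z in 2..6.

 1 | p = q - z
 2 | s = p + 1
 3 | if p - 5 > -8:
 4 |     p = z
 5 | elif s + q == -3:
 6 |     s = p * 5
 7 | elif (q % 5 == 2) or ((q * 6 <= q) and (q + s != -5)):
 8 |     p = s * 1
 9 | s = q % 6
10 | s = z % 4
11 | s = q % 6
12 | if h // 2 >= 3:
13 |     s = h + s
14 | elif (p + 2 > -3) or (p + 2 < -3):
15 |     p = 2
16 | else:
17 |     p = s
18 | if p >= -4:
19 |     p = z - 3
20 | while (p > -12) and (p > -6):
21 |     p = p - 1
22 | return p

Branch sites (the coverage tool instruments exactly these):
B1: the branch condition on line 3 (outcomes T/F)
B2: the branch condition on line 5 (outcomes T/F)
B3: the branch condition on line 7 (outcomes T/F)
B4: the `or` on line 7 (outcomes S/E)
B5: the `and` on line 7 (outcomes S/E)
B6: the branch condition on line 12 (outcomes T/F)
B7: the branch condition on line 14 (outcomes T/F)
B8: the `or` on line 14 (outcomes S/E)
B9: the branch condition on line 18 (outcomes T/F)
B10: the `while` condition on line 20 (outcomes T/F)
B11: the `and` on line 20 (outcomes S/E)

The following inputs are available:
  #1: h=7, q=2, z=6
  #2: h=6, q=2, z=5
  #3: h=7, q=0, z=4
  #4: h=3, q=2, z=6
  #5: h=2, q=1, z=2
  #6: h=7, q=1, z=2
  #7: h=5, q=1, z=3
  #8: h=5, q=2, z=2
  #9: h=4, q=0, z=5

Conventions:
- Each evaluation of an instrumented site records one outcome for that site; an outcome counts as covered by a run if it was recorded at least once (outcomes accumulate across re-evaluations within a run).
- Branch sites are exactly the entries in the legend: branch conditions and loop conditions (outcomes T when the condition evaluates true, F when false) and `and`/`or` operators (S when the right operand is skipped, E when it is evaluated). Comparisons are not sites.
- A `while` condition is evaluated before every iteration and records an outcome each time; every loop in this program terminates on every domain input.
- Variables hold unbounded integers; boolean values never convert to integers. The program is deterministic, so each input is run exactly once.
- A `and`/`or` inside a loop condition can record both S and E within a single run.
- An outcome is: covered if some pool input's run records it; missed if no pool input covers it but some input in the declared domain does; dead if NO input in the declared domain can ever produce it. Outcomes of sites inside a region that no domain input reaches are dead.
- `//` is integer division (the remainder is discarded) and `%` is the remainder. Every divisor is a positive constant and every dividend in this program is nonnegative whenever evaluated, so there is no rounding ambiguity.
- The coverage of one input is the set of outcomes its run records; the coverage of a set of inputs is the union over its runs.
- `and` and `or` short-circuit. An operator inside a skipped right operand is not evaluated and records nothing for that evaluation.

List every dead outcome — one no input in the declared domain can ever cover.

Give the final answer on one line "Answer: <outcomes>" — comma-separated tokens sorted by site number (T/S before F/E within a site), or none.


running all 90 domain inputs and tallying outcomes:
  B11=S: zero occurrences over every domain input -> dead
  reachable outcomes have witnesses, e.g. B1=T (e.g. h=2, q=0, z=2), B1=F (e.g. h=2, q=0, z=3), B2=T (e.g. h=2, q=0, z=4), B2=F (e.g. h=2, q=0, z=3)
Answer: B11=S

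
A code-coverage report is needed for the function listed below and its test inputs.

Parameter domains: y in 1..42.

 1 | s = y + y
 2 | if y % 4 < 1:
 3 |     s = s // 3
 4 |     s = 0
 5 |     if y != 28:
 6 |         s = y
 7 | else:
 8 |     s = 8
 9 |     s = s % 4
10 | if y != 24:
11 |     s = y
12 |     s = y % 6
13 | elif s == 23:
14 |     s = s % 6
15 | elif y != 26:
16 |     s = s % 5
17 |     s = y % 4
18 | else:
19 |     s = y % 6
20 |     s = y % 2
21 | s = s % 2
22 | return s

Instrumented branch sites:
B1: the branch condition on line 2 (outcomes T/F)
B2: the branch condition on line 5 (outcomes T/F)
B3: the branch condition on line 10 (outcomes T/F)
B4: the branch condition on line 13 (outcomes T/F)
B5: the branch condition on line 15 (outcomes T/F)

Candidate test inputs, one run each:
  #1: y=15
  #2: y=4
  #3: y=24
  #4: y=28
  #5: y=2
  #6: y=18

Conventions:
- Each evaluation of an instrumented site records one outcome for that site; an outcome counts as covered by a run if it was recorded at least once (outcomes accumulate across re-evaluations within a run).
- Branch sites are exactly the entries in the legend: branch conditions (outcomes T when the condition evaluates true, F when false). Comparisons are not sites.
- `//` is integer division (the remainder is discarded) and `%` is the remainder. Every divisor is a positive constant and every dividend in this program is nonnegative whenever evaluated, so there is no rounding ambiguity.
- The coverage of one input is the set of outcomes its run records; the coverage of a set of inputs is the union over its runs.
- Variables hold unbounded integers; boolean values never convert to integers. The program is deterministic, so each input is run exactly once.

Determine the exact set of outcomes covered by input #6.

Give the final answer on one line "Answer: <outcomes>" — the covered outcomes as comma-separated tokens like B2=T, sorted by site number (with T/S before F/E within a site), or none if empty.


Event log for input #6 (y=18):
  B1->F, B3->T
distinct outcomes covered: B1=F, B3=T
Answer: B1=F, B3=T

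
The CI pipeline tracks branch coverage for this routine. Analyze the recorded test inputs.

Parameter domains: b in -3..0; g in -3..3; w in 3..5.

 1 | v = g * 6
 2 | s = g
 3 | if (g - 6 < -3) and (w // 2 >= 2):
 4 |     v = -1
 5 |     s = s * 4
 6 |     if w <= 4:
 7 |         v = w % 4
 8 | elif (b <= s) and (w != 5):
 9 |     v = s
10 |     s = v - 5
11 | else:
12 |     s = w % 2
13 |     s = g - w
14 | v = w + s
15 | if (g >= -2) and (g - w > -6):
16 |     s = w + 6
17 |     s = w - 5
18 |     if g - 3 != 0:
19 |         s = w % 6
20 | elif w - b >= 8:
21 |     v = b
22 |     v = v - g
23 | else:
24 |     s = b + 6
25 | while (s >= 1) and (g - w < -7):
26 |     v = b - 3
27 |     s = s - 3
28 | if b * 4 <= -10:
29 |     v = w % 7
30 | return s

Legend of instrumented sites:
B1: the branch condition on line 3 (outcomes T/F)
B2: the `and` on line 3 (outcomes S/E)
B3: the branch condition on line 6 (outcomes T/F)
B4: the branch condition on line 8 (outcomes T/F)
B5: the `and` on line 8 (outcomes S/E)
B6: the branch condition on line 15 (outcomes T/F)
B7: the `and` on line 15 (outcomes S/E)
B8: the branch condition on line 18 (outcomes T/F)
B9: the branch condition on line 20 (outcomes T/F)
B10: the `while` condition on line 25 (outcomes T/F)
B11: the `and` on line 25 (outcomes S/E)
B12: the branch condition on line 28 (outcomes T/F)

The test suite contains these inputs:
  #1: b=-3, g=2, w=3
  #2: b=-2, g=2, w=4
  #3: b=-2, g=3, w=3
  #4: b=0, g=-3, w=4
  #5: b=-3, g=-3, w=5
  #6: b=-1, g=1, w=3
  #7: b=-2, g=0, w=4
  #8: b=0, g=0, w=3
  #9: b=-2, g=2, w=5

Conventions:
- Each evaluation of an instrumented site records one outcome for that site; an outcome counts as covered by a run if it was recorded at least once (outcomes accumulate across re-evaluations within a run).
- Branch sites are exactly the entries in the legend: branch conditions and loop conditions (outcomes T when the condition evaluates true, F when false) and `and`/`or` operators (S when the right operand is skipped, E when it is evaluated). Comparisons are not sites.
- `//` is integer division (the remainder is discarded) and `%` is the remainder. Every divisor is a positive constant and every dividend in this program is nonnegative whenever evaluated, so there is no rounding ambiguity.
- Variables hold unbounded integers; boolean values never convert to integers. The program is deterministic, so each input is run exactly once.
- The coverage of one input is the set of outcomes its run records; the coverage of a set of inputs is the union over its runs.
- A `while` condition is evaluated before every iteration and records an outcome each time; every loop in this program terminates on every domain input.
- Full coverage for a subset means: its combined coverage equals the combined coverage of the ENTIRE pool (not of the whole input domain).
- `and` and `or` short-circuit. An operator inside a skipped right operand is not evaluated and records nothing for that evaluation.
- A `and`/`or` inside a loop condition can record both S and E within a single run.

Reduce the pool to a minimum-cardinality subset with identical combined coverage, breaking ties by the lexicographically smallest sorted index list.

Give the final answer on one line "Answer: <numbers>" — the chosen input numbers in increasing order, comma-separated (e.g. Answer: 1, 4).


test 1 (b=-3, g=2, w=3) fires B2->E, B1->F, B5->E, B4->T, B7->E, B6->T, B8->T, B11->E, B10->F, B12->T; hits B1=F, B2=E, B4=T, B5=E, B6=T, B7=E, B8=T, B10=F, B11=E, B12=T
test 2 (b=-2, g=2, w=4) fires B2->E, B1->T, B3->T, B7->E, B6->T, B8->T, B11->E, B10->F, B12->F; hits B1=T, B2=E, B3=T, B6=T, B7=E, B8=T, B10=F, B11=E, B12=F
test 3 (b=-2, g=3, w=3) fires B2->S, B1->F, B5->E, B4->T, B7->E, B6->T, B8->F, B11->S, B10->F, B12->F; hits B1=F, B2=S, B4=T, B5=E, B6=T, B7=E, B8=F, B10=F, B11=S, B12=F
test 4 (b=0, g=-3, w=4) fires B2->E, B1->T, B3->T, B7->S, B6->F, B9->F, B11->E, B10->F, B12->F; hits B1=T, B2=E, B3=T, B6=F, B7=S, B9=F, B10=F, B11=E, B12=F
test 5 (b=-3, g=-3, w=5) fires B2->E, B1->T, B3->F, B7->S, B6->F, B9->T, B11->S, B10->F, B12->T; hits B1=T, B2=E, B3=F, B6=F, B7=S, B9=T, B10=F, B11=S, B12=T
test 6 (b=-1, g=1, w=3) fires B2->E, B1->F, B5->E, B4->T, B7->E, B6->T, B8->T, B11->E, B10->F, B12->F; hits B1=F, B2=E, B4=T, B5=E, B6=T, B7=E, B8=T, B10=F, B11=E, B12=F
test 7 (b=-2, g=0, w=4) fires B2->E, B1->T, B3->T, B7->E, B6->T, B8->T, B11->E, B10->F, B12->F; hits B1=T, B2=E, B3=T, B6=T, B7=E, B8=T, B10=F, B11=E, B12=F
test 8 (b=0, g=0, w=3) fires B2->E, B1->F, B5->E, B4->T, B7->E, B6->T, B8->T, B11->E, B10->F, B12->F; hits B1=F, B2=E, B4=T, B5=E, B6=T, B7=E, B8=T, B10=F, B11=E, B12=F
test 9 (b=-2, g=2, w=5) fires B2->E, B1->T, B3->F, B7->E, B6->T, B8->T, B11->E, B10->F, B12->F; hits B1=T, B2=E, B3=F, B6=T, B7=E, B8=T, B10=F, B11=E, B12=F
the full pool covers 21 outcomes: B1=T, B1=F, B2=S, B2=E, B3=T, B3=F, B4=T, B5=E, B6=T, B6=F, B7=S, B7=E, B8=T, B8=F, B9=T, B9=F, B10=F, B11=S, B11=E, B12=T, B12=F
no size-1 subset reaches all 21 outcomes (best union: 10/21)
no size-2 subset reaches all 21 outcomes (best union: 17/21)
no size-3 subset reaches all 21 outcomes (best union: 20/21)
size 4: inputs {1, 3, 4, 5} cover all 21 outcomes, and no lexicographically smaller subset of this size does
Answer: 1, 3, 4, 5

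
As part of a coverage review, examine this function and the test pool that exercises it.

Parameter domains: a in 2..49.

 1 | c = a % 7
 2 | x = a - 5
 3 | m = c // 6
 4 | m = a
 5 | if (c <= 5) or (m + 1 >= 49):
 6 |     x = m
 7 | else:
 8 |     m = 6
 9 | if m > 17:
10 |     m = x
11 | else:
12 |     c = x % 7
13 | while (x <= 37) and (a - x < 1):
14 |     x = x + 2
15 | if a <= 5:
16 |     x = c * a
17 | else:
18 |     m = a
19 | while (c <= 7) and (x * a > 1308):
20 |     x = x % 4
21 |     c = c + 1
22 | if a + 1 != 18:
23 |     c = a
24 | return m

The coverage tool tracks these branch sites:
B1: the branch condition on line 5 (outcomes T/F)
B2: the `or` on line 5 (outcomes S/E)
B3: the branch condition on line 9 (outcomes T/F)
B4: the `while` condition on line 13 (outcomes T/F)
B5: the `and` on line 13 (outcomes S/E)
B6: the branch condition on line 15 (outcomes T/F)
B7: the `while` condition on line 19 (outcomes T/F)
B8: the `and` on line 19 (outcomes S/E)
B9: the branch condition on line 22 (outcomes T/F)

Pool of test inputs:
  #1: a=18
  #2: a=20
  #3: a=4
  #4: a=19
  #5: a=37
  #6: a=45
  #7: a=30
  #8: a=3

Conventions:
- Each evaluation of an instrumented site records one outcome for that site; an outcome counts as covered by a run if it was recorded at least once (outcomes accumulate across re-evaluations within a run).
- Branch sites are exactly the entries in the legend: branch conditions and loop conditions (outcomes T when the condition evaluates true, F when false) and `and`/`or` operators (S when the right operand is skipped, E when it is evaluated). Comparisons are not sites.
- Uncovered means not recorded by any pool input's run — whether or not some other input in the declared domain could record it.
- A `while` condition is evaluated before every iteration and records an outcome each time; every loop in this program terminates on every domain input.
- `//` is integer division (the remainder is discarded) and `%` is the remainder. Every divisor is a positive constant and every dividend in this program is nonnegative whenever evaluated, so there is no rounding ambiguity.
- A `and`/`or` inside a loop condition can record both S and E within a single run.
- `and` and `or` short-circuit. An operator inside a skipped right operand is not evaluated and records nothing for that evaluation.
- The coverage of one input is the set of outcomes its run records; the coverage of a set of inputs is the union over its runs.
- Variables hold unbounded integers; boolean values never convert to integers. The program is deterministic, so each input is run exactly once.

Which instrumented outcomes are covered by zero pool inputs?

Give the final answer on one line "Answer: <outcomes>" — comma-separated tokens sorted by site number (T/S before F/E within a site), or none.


test 1 (a=18) fires B2->S, B1->T, B3->T, B5->E, B4->T, B5->E, B4->T, B5->E, B4->T, B5->E, B4->T, B5->E, B4->T, B5->E, ...; hits B1=T, B2=S, B3=T, B4=T, B4=F, B5=S, B5=E, B6=F, B7=F, B8=E, B9=T
test 2 (a=20) fires B2->E, B1->F, B3->F, B5->E, B4->F, B6->F, B8->E, B7->F, B9->T; hits B1=F, B2=E, B3=F, B4=F, B5=E, B6=F, B7=F, B8=E, B9=T
test 3 (a=4) fires B2->S, B1->T, B3->F, B5->E, B4->T, B5->E, B4->T, B5->E, B4->T, B5->E, B4->T, B5->E, B4->T, B5->E, ...; hits B1=T, B2=S, B3=F, B4=T, B4=F, B5=S, B5=E, B6=T, B7=F, B8=E, B9=T
test 4 (a=19) fires B2->S, B1->T, B3->T, B5->E, B4->T, B5->E, B4->T, B5->E, B4->T, B5->E, B4->T, B5->E, B4->T, B5->E, ...; hits B1=T, B2=S, B3=T, B4=T, B4=F, B5=S, B5=E, B6=F, B7=F, B8=E, B9=T
test 5 (a=37) fires B2->S, B1->T, B3->T, B5->E, B4->T, B5->S, B4->F, B6->F, B8->E, B7->T, B8->E, B7->F, B9->T; hits B1=T, B2=S, B3=T, B4=T, B4=F, B5=S, B5=E, B6=F, B7=T, B7=F, B8=E, B9=T
test 6 (a=45) fires B2->S, B1->T, B3->T, B5->S, B4->F, B6->F, B8->E, B7->T, B8->E, B7->F, B9->T; hits B1=T, B2=S, B3=T, B4=F, B5=S, B6=F, B7=T, B7=F, B8=E, B9=T
test 7 (a=30) fires B2->S, B1->T, B3->T, B5->E, B4->T, B5->E, B4->T, B5->E, B4->T, B5->E, B4->T, B5->S, B4->F, B6->F, ...; hits B1=T, B2=S, B3=T, B4=T, B4=F, B5=S, B5=E, B6=F, B7=F, B8=E, B9=T
test 8 (a=3) fires B2->S, B1->T, B3->F, B5->E, B4->T, B5->E, B4->T, B5->E, B4->T, B5->E, B4->T, B5->E, B4->T, B5->E, ...; hits B1=T, B2=S, B3=F, B4=T, B4=F, B5=S, B5=E, B6=T, B7=F, B8=E, B9=T
union over the pool: B1=T, B1=F, B2=S, B2=E, B3=T, B3=F, B4=T, B4=F, B5=S, B5=E, B6=T, B6=F, B7=T, B7=F, B8=E, B9=T
uncovered (2 of 18): B8=S, B9=F
Answer: B8=S, B9=F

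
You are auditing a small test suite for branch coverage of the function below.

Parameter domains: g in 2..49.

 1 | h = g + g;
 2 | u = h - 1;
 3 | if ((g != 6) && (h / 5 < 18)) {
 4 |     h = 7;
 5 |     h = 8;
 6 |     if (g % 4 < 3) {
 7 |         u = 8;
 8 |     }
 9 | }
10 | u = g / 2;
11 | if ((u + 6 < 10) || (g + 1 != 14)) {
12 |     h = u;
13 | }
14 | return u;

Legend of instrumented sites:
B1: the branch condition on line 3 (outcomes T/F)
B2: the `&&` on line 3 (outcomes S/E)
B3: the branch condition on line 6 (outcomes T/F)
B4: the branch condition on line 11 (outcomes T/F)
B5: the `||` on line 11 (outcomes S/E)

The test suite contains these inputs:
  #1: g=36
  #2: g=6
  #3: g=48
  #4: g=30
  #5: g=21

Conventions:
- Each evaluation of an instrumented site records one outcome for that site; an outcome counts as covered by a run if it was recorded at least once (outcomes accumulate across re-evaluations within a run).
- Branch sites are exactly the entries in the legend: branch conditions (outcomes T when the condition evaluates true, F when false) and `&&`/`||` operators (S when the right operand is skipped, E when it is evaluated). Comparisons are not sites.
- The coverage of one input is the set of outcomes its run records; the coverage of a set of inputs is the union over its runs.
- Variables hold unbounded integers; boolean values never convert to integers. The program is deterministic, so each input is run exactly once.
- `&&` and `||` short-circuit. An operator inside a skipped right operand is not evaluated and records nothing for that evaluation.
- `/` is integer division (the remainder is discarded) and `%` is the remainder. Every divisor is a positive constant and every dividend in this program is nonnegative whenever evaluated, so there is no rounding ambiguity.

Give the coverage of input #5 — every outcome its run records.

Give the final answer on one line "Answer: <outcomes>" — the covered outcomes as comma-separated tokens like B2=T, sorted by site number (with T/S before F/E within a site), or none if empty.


Simulating input #5 (g=21) step by step:
  B2->E, B1->T, B3->T, B5->E, B4->T
collecting distinct outcomes: B1=T, B2=E, B3=T, B4=T, B5=E
Answer: B1=T, B2=E, B3=T, B4=T, B5=E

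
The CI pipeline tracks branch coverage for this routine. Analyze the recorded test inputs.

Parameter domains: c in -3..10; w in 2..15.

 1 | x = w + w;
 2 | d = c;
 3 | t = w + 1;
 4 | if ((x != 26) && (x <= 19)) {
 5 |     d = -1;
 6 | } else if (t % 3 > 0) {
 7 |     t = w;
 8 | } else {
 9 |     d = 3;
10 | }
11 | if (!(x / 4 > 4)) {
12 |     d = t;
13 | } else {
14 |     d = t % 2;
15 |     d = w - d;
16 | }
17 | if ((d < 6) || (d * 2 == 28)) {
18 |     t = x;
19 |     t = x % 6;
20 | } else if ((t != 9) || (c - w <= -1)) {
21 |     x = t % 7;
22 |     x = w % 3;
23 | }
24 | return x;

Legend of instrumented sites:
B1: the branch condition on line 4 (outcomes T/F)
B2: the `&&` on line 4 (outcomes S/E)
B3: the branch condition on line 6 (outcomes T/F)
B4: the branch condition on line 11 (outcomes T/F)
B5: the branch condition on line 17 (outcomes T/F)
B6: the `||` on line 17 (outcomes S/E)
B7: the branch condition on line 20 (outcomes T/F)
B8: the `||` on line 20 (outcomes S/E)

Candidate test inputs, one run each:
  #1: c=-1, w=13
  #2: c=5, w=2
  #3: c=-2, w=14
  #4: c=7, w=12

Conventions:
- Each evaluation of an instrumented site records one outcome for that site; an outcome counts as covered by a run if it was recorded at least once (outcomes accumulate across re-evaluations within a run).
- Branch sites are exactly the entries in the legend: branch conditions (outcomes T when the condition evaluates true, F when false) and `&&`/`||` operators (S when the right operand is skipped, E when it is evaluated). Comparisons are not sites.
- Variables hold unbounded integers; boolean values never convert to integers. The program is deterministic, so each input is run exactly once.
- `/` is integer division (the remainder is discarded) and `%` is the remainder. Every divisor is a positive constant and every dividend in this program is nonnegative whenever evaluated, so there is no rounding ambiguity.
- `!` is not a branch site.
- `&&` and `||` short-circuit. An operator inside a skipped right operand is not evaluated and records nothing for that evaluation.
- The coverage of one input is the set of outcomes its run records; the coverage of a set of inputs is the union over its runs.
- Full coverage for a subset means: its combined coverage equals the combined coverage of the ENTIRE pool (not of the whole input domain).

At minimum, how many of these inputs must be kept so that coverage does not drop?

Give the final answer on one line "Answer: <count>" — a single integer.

input #1, c=-1, w=13: events B2->S, B1->F, B3->T, B4->F, B6->E, B5->F, B8->S, B7->T; outcomes B1=F, B2=S, B3=T, B4=F, B5=F, B6=E, B7=T, B8=S
input #2, c=5, w=2: events B2->E, B1->T, B4->T, B6->S, B5->T; outcomes B1=T, B2=E, B4=T, B5=T, B6=S
input #3, c=-2, w=14: events B2->E, B1->F, B3->F, B4->F, B6->E, B5->F, B8->S, B7->T; outcomes B1=F, B2=E, B3=F, B4=F, B5=F, B6=E, B7=T, B8=S
input #4, c=7, w=12: events B2->E, B1->F, B3->T, B4->F, B6->E, B5->F, B8->S, B7->T; outcomes B1=F, B2=E, B3=T, B4=F, B5=F, B6=E, B7=T, B8=S
pool-wide coverage (14 outcomes): B1=T, B1=F, B2=S, B2=E, B3=T, B3=F, B4=T, B4=F, B5=T, B5=F, B6=S, B6=E, B7=T, B8=S
every size-1 subset falls short of the 14 outcomes (best: 8/14)
every size-2 subset falls short of the 14 outcomes (best: 13/14)
the canonical winner is {1, 2, 3}: size 3, full 14-outcome coverage, earliest index list among size-3 covers

Answer: 3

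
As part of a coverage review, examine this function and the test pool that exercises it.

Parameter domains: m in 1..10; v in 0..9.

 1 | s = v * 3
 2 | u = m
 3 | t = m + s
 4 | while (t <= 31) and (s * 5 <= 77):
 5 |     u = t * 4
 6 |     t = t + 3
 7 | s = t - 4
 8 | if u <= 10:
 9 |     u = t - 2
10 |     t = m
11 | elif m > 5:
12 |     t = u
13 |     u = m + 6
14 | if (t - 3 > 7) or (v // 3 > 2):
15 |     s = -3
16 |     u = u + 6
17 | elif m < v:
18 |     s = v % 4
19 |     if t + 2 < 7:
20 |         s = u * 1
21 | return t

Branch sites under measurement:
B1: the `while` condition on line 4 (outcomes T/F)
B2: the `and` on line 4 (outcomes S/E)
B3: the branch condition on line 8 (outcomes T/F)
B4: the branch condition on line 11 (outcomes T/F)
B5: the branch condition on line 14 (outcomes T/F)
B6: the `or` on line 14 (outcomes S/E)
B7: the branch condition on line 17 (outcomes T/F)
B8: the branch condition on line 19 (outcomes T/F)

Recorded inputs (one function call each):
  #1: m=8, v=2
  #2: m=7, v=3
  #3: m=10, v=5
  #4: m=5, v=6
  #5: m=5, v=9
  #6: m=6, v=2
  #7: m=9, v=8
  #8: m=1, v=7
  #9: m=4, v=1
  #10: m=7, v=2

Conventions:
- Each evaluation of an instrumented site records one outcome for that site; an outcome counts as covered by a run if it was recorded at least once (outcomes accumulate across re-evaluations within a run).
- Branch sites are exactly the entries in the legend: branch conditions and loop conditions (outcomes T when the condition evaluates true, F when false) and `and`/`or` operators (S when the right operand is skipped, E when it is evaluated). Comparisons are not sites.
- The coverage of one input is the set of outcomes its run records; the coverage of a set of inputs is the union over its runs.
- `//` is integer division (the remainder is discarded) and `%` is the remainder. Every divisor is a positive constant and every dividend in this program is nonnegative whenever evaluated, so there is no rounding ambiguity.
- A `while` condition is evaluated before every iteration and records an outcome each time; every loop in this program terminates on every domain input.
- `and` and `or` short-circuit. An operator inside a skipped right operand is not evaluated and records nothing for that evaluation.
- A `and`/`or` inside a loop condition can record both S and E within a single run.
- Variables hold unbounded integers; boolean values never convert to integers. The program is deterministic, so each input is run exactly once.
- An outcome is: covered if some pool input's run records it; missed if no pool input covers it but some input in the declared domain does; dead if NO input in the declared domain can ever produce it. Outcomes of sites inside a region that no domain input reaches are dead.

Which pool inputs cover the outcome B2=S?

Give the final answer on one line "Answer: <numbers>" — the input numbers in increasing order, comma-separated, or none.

input #1 (m=8, v=2): hits B2=S
input #2 (m=7, v=3): hits B2=S
input #3 (m=10, v=5): hits B2=S
input #4 (m=5, v=6): never hits B2=S
input #5 (m=5, v=9): hits B2=S
input #6 (m=6, v=2): hits B2=S
input #7 (m=9, v=8): hits B2=S
input #8 (m=1, v=7): never hits B2=S
input #9 (m=4, v=1): hits B2=S
input #10 (m=7, v=2): hits B2=S

Answer: 1, 2, 3, 5, 6, 7, 9, 10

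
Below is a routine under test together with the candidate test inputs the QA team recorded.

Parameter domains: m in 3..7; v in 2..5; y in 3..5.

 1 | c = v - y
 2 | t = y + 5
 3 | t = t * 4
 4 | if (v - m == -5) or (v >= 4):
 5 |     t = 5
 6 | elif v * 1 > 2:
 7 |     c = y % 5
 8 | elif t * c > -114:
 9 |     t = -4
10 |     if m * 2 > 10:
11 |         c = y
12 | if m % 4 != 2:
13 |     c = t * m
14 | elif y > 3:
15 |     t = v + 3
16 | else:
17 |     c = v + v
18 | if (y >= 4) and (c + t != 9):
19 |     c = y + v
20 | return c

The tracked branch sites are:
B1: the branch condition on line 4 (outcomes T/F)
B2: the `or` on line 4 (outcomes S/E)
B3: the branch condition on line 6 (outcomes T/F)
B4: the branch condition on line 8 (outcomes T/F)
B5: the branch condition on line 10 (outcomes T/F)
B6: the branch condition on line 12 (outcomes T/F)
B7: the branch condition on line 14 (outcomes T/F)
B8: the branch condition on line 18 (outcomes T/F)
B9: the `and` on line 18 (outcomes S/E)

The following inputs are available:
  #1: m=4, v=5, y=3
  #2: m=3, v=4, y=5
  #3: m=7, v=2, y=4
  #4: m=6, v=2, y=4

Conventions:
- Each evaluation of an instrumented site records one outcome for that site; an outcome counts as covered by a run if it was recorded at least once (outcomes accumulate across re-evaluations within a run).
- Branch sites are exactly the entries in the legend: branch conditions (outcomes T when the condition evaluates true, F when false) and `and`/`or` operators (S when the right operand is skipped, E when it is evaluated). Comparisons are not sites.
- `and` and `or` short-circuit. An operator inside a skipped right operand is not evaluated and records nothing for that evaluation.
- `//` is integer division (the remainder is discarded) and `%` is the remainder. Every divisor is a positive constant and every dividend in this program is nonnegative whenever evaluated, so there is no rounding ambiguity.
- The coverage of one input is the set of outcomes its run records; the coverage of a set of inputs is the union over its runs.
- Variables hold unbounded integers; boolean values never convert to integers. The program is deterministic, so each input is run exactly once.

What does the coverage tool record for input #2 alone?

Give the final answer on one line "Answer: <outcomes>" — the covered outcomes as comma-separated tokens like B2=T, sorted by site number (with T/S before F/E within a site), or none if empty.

Running input #2 (m=3, v=4, y=5), event by event:
  B2->E, B1->T, B6->T, B9->E, B8->T
deduplicating events, the covered set is: B1=T, B2=E, B6=T, B8=T, B9=E

Answer: B1=T, B2=E, B6=T, B8=T, B9=E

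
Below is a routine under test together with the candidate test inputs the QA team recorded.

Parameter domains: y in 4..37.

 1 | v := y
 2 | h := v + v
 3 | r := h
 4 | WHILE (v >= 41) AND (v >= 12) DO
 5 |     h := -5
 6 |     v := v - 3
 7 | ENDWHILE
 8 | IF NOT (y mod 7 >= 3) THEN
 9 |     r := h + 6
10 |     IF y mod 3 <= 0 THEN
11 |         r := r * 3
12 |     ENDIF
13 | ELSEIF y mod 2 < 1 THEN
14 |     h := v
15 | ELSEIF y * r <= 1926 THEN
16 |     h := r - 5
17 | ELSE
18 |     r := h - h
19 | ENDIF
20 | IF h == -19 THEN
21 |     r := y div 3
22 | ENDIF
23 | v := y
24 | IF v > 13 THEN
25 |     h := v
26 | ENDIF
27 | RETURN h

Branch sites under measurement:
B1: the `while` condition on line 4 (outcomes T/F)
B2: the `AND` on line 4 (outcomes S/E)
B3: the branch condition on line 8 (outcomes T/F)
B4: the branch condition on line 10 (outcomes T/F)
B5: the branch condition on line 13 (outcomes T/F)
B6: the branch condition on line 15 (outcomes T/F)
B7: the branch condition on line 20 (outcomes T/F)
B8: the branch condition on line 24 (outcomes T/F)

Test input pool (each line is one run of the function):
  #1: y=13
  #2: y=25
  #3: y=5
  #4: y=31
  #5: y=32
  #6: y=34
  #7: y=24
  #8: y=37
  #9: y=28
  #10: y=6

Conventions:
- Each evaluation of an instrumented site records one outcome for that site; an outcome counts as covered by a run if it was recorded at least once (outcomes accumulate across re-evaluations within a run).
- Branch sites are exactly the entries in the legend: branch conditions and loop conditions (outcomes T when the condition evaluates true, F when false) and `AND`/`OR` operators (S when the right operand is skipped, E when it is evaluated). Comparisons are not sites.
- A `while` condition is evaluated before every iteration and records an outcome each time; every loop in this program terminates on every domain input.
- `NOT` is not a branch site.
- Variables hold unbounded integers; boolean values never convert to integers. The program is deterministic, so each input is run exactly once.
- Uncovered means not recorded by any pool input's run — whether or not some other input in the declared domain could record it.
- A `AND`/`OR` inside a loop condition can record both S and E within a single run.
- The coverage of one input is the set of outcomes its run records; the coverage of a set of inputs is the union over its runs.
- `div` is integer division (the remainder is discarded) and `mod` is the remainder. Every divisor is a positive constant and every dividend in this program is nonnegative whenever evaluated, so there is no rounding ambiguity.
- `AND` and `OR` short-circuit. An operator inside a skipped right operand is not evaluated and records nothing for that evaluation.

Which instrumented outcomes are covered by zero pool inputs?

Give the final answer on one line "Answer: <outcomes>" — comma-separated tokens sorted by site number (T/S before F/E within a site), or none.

input #1, y=13: events B2->S, B1->F, B3->F, B5->F, B6->T, B7->F, B8->F; outcomes B1=F, B2=S, B3=F, B5=F, B6=T, B7=F, B8=F
input #2, y=25: events B2->S, B1->F, B3->F, B5->F, B6->T, B7->F, B8->T; outcomes B1=F, B2=S, B3=F, B5=F, B6=T, B7=F, B8=T
input #3, y=5: events B2->S, B1->F, B3->F, B5->F, B6->T, B7->F, B8->F; outcomes B1=F, B2=S, B3=F, B5=F, B6=T, B7=F, B8=F
input #4, y=31: events B2->S, B1->F, B3->F, B5->F, B6->T, B7->F, B8->T; outcomes B1=F, B2=S, B3=F, B5=F, B6=T, B7=F, B8=T
input #5, y=32: events B2->S, B1->F, B3->F, B5->T, B7->F, B8->T; outcomes B1=F, B2=S, B3=F, B5=T, B7=F, B8=T
input #6, y=34: events B2->S, B1->F, B3->F, B5->T, B7->F, B8->T; outcomes B1=F, B2=S, B3=F, B5=T, B7=F, B8=T
input #7, y=24: events B2->S, B1->F, B3->F, B5->T, B7->F, B8->T; outcomes B1=F, B2=S, B3=F, B5=T, B7=F, B8=T
input #8, y=37: events B2->S, B1->F, B3->T, B4->F, B7->F, B8->T; outcomes B1=F, B2=S, B3=T, B4=F, B7=F, B8=T
input #9, y=28: events B2->S, B1->F, B3->T, B4->F, B7->F, B8->T; outcomes B1=F, B2=S, B3=T, B4=F, B7=F, B8=T
input #10, y=6: events B2->S, B1->F, B3->F, B5->T, B7->F, B8->F; outcomes B1=F, B2=S, B3=F, B5=T, B7=F, B8=F
union over the pool: B1=F, B2=S, B3=T, B3=F, B4=F, B5=T, B5=F, B6=T, B7=F, B8=T, B8=F
uncovered (5 of 16): B1=T, B2=E, B4=T, B6=F, B7=T

Answer: B1=T, B2=E, B4=T, B6=F, B7=T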